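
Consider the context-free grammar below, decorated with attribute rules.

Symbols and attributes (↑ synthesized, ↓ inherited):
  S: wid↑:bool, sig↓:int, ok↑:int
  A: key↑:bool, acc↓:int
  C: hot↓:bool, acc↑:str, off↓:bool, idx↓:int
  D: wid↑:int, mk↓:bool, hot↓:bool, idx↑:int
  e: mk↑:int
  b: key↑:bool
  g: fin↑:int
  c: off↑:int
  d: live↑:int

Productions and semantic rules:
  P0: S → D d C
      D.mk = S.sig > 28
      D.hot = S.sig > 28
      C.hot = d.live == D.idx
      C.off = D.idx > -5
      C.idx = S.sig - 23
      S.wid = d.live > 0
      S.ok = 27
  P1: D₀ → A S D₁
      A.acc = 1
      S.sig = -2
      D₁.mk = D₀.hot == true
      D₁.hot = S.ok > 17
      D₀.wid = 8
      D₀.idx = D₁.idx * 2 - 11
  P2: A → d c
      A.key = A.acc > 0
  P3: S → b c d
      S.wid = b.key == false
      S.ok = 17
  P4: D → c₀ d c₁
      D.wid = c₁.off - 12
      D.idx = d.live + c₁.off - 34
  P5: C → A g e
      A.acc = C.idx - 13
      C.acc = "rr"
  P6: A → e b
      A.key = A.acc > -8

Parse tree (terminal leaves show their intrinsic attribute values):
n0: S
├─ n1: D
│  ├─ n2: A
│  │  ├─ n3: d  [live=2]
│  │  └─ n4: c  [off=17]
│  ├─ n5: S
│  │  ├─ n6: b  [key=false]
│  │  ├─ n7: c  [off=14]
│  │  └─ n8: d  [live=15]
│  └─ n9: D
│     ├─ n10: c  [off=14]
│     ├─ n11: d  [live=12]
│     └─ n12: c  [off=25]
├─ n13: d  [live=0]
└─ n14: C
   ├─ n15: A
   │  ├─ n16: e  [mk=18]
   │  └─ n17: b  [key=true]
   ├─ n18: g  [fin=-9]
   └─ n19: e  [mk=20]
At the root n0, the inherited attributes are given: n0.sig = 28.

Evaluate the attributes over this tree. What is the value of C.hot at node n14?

1. n0.sig = 28  [given at root]
2. n1.mk = false  [S.sig > 28]
3. n1.hot = false  [S.sig > 28]
4. n2.acc = 1  [1]
5. n3.live = 2  [terminal]
6. n4.off = 17  [terminal]
7. n2.key = true  [A.acc > 0]
8. n5.sig = -2  [-2]
9. n6.key = false  [terminal]
10. n7.off = 14  [terminal]
11. n8.live = 15  [terminal]
12. n5.wid = true  [b.key == false]
13. n5.ok = 17  [17]
14. n9.mk = false  [D₀.hot == true]
15. n9.hot = false  [S.ok > 17]
16. n10.off = 14  [terminal]
17. n11.live = 12  [terminal]
18. n12.off = 25  [terminal]
19. n9.wid = 13  [c₁.off - 12]
20. n9.idx = 3  [d.live + c₁.off - 34]
21. n1.wid = 8  [8]
22. n1.idx = -5  [D₁.idx * 2 - 11]
23. n13.live = 0  [terminal]
24. n14.hot = false  [d.live == D.idx]
25. n14.off = false  [D.idx > -5]
26. n14.idx = 5  [S.sig - 23]
27. n15.acc = -8  [C.idx - 13]
28. n16.mk = 18  [terminal]
29. n17.key = true  [terminal]
30. n15.key = false  [A.acc > -8]
31. n18.fin = -9  [terminal]
32. n19.mk = 20  [terminal]
33. n14.acc = "rr"  ["rr"]
34. n0.wid = false  [d.live > 0]
35. n0.ok = 27  [27]

false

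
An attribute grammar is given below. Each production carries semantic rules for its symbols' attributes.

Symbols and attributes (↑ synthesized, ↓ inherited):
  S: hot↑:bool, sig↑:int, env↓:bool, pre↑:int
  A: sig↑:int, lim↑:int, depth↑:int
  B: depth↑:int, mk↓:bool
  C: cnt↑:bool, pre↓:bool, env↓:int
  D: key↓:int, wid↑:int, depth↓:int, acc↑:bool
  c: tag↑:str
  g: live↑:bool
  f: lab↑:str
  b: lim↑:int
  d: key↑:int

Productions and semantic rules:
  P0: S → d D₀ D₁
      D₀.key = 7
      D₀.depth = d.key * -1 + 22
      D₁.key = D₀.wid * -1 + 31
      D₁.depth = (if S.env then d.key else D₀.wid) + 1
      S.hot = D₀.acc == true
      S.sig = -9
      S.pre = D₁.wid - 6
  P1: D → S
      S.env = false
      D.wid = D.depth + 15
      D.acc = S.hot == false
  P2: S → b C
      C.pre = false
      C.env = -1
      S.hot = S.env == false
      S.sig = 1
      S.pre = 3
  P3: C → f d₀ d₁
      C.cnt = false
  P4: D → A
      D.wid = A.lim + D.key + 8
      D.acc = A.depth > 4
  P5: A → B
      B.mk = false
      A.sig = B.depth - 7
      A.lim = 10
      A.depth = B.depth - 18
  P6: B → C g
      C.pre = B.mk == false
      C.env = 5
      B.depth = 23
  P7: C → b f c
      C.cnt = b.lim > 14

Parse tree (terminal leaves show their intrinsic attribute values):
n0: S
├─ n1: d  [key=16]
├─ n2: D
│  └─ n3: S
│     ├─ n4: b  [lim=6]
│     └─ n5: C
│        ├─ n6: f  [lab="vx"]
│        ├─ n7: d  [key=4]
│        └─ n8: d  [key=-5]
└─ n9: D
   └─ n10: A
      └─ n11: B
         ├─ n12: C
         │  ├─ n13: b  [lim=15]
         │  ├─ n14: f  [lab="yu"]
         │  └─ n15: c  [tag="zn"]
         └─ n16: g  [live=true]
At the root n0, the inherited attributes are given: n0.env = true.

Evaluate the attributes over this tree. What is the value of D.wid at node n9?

1. n0.env = true  [given at root]
2. n1.key = 16  [terminal]
3. n2.key = 7  [7]
4. n2.depth = 6  [d.key * -1 + 22]
5. n3.env = false  [false]
6. n4.lim = 6  [terminal]
7. n5.pre = false  [false]
8. n5.env = -1  [-1]
9. n6.lab = "vx"  [terminal]
10. n7.key = 4  [terminal]
11. n8.key = -5  [terminal]
12. n5.cnt = false  [false]
13. n3.hot = true  [S.env == false]
14. n3.sig = 1  [1]
15. n3.pre = 3  [3]
16. n2.wid = 21  [D.depth + 15]
17. n2.acc = false  [S.hot == false]
18. n9.key = 10  [D₀.wid * -1 + 31]
19. n9.depth = 17  [(if S.env then d.key else D₀.wid) + 1]
20. n11.mk = false  [false]
21. n12.pre = true  [B.mk == false]
22. n12.env = 5  [5]
23. n13.lim = 15  [terminal]
24. n14.lab = "yu"  [terminal]
25. n15.tag = "zn"  [terminal]
26. n12.cnt = true  [b.lim > 14]
27. n16.live = true  [terminal]
28. n11.depth = 23  [23]
29. n10.sig = 16  [B.depth - 7]
30. n10.lim = 10  [10]
31. n10.depth = 5  [B.depth - 18]
32. n9.wid = 28  [A.lim + D.key + 8]
33. n9.acc = true  [A.depth > 4]
34. n0.hot = false  [D₀.acc == true]
35. n0.sig = -9  [-9]
36. n0.pre = 22  [D₁.wid - 6]

28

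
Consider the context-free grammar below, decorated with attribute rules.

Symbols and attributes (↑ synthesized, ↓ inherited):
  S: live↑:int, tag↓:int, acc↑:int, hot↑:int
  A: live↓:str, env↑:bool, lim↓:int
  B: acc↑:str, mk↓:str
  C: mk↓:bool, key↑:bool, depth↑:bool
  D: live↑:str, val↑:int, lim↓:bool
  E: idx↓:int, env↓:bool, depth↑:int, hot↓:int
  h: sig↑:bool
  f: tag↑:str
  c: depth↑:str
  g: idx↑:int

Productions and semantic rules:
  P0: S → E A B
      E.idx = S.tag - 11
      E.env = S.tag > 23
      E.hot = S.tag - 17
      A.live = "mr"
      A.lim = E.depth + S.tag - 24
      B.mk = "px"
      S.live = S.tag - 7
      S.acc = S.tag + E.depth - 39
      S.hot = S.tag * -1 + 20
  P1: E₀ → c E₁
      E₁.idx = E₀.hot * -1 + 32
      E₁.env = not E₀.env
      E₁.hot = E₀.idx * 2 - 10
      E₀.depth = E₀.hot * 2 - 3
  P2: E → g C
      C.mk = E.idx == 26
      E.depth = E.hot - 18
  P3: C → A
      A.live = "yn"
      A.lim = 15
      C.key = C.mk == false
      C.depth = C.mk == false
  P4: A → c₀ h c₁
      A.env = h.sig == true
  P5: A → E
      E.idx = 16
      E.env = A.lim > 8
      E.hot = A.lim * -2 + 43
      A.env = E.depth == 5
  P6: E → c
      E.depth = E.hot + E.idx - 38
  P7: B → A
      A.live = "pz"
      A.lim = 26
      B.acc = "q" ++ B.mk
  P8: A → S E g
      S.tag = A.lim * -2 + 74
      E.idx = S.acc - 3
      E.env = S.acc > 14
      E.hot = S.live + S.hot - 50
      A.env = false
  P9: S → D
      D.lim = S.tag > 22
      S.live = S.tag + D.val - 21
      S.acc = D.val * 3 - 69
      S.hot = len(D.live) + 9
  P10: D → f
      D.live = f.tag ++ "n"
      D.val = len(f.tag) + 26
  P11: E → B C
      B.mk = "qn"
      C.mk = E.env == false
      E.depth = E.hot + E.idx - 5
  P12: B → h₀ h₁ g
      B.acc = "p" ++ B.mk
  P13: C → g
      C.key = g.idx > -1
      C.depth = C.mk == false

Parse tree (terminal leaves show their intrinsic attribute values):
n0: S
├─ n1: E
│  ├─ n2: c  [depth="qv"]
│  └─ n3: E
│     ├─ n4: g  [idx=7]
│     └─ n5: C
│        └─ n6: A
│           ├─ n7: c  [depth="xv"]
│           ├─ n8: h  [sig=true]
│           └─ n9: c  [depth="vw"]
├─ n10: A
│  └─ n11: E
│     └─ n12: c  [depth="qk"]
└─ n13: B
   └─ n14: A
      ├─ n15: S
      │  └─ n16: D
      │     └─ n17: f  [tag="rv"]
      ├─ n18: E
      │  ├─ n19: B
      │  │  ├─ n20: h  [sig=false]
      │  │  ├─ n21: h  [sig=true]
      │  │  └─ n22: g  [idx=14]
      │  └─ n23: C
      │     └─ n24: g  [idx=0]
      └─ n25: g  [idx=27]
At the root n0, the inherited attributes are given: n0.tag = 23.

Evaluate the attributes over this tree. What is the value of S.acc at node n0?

1. n0.tag = 23  [given at root]
2. n1.idx = 12  [S.tag - 11]
3. n1.env = false  [S.tag > 23]
4. n1.hot = 6  [S.tag - 17]
5. n2.depth = "qv"  [terminal]
6. n3.idx = 26  [E₀.hot * -1 + 32]
7. n3.env = true  [not E₀.env]
8. n3.hot = 14  [E₀.idx * 2 - 10]
9. n4.idx = 7  [terminal]
10. n5.mk = true  [E.idx == 26]
11. n6.live = "yn"  ["yn"]
12. n6.lim = 15  [15]
13. n7.depth = "xv"  [terminal]
14. n8.sig = true  [terminal]
15. n9.depth = "vw"  [terminal]
16. n6.env = true  [h.sig == true]
17. n5.key = false  [C.mk == false]
18. n5.depth = false  [C.mk == false]
19. n3.depth = -4  [E.hot - 18]
20. n1.depth = 9  [E₀.hot * 2 - 3]
21. n10.live = "mr"  ["mr"]
22. n10.lim = 8  [E.depth + S.tag - 24]
23. n11.idx = 16  [16]
24. n11.env = false  [A.lim > 8]
25. n11.hot = 27  [A.lim * -2 + 43]
26. n12.depth = "qk"  [terminal]
27. n11.depth = 5  [E.hot + E.idx - 38]
28. n10.env = true  [E.depth == 5]
29. n13.mk = "px"  ["px"]
30. n14.live = "pz"  ["pz"]
31. n14.lim = 26  [26]
32. n15.tag = 22  [A.lim * -2 + 74]
33. n16.lim = false  [S.tag > 22]
34. n17.tag = "rv"  [terminal]
35. n16.live = "rvn"  [f.tag ++ "n"]
36. n16.val = 28  [len(f.tag) + 26]
37. n15.live = 29  [S.tag + D.val - 21]
38. n15.acc = 15  [D.val * 3 - 69]
39. n15.hot = 12  [len(D.live) + 9]
40. n18.idx = 12  [S.acc - 3]
41. n18.env = true  [S.acc > 14]
42. n18.hot = -9  [S.live + S.hot - 50]
43. n19.mk = "qn"  ["qn"]
44. n20.sig = false  [terminal]
45. n21.sig = true  [terminal]
46. n22.idx = 14  [terminal]
47. n19.acc = "pqn"  ["p" ++ B.mk]
48. n23.mk = false  [E.env == false]
49. n24.idx = 0  [terminal]
50. n23.key = true  [g.idx > -1]
51. n23.depth = true  [C.mk == false]
52. n18.depth = -2  [E.hot + E.idx - 5]
53. n25.idx = 27  [terminal]
54. n14.env = false  [false]
55. n13.acc = "qpx"  ["q" ++ B.mk]
56. n0.live = 16  [S.tag - 7]
57. n0.acc = -7  [S.tag + E.depth - 39]
58. n0.hot = -3  [S.tag * -1 + 20]

-7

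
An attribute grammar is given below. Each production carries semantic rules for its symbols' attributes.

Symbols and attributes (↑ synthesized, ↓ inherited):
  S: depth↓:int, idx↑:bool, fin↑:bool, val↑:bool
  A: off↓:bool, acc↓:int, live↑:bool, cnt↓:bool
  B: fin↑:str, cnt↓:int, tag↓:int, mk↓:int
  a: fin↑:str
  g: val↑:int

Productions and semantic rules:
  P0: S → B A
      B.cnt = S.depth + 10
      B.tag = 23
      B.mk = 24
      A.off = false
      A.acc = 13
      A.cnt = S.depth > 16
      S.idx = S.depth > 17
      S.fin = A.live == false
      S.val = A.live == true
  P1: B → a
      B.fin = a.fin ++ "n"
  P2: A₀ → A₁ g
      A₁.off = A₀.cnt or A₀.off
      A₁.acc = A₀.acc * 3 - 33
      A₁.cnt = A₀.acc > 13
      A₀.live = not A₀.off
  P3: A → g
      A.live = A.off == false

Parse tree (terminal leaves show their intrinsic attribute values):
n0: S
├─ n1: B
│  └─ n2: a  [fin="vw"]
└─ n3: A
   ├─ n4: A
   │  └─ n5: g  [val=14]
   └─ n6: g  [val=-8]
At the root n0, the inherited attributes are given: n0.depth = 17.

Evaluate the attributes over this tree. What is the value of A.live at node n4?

false

1. n0.depth = 17  [given at root]
2. n1.cnt = 27  [S.depth + 10]
3. n1.tag = 23  [23]
4. n1.mk = 24  [24]
5. n2.fin = "vw"  [terminal]
6. n1.fin = "vwn"  [a.fin ++ "n"]
7. n3.off = false  [false]
8. n3.acc = 13  [13]
9. n3.cnt = true  [S.depth > 16]
10. n4.off = true  [A₀.cnt or A₀.off]
11. n4.acc = 6  [A₀.acc * 3 - 33]
12. n4.cnt = false  [A₀.acc > 13]
13. n5.val = 14  [terminal]
14. n4.live = false  [A.off == false]
15. n6.val = -8  [terminal]
16. n3.live = true  [not A₀.off]
17. n0.idx = false  [S.depth > 17]
18. n0.fin = false  [A.live == false]
19. n0.val = true  [A.live == true]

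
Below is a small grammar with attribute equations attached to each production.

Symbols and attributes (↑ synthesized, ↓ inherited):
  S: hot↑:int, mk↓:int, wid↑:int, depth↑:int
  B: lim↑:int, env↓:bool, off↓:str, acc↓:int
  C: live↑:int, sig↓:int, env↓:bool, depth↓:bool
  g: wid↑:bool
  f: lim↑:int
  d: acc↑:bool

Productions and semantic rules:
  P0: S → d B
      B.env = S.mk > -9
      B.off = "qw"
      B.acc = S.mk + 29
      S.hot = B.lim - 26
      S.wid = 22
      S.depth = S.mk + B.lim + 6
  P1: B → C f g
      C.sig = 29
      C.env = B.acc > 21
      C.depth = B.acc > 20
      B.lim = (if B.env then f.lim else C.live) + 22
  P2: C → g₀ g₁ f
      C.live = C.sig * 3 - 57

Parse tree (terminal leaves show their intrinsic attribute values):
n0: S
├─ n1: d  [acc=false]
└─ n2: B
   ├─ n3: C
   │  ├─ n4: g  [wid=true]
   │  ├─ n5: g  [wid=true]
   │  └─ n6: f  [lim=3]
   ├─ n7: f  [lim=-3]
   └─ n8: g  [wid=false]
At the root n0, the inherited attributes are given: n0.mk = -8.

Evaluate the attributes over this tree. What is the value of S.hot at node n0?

1. n0.mk = -8  [given at root]
2. n1.acc = false  [terminal]
3. n2.env = true  [S.mk > -9]
4. n2.off = "qw"  ["qw"]
5. n2.acc = 21  [S.mk + 29]
6. n3.sig = 29  [29]
7. n3.env = false  [B.acc > 21]
8. n3.depth = true  [B.acc > 20]
9. n4.wid = true  [terminal]
10. n5.wid = true  [terminal]
11. n6.lim = 3  [terminal]
12. n3.live = 30  [C.sig * 3 - 57]
13. n7.lim = -3  [terminal]
14. n8.wid = false  [terminal]
15. n2.lim = 19  [(if B.env then f.lim else C.live) + 22]
16. n0.hot = -7  [B.lim - 26]
17. n0.wid = 22  [22]
18. n0.depth = 17  [S.mk + B.lim + 6]

-7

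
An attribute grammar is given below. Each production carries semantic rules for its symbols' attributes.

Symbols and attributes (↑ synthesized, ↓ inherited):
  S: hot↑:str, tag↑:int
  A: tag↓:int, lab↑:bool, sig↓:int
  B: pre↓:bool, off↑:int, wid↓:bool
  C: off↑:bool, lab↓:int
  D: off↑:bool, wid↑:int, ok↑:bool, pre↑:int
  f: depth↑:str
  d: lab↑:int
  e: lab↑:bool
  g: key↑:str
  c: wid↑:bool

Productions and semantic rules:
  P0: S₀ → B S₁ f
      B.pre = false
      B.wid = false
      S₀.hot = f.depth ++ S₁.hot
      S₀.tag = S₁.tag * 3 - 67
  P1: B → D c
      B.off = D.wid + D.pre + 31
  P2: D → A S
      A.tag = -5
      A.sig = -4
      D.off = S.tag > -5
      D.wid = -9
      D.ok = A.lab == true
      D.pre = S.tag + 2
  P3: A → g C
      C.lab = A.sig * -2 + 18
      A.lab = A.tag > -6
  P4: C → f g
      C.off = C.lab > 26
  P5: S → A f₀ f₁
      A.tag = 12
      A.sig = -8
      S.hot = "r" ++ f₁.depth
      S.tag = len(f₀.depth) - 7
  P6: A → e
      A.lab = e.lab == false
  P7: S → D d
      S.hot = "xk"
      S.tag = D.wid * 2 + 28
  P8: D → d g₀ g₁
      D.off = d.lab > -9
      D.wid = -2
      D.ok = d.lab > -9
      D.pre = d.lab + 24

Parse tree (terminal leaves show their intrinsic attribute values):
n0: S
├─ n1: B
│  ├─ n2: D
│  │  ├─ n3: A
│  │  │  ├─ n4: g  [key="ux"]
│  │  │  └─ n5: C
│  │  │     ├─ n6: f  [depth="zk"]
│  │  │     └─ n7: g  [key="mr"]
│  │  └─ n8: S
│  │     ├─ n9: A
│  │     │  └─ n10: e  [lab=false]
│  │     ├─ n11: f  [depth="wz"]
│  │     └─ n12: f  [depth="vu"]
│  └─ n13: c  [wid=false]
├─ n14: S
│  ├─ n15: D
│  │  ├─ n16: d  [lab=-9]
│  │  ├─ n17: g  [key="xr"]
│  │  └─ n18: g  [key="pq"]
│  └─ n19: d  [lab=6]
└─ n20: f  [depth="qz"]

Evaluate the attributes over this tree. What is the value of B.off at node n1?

1. n1.pre = false  [false]
2. n1.wid = false  [false]
3. n3.tag = -5  [-5]
4. n3.sig = -4  [-4]
5. n4.key = "ux"  [terminal]
6. n5.lab = 26  [A.sig * -2 + 18]
7. n6.depth = "zk"  [terminal]
8. n7.key = "mr"  [terminal]
9. n5.off = false  [C.lab > 26]
10. n3.lab = true  [A.tag > -6]
11. n9.tag = 12  [12]
12. n9.sig = -8  [-8]
13. n10.lab = false  [terminal]
14. n9.lab = true  [e.lab == false]
15. n11.depth = "wz"  [terminal]
16. n12.depth = "vu"  [terminal]
17. n8.hot = "rvu"  ["r" ++ f₁.depth]
18. n8.tag = -5  [len(f₀.depth) - 7]
19. n2.off = false  [S.tag > -5]
20. n2.wid = -9  [-9]
21. n2.ok = true  [A.lab == true]
22. n2.pre = -3  [S.tag + 2]
23. n13.wid = false  [terminal]
24. n1.off = 19  [D.wid + D.pre + 31]
25. n16.lab = -9  [terminal]
26. n17.key = "xr"  [terminal]
27. n18.key = "pq"  [terminal]
28. n15.off = false  [d.lab > -9]
29. n15.wid = -2  [-2]
30. n15.ok = false  [d.lab > -9]
31. n15.pre = 15  [d.lab + 24]
32. n19.lab = 6  [terminal]
33. n14.hot = "xk"  ["xk"]
34. n14.tag = 24  [D.wid * 2 + 28]
35. n20.depth = "qz"  [terminal]
36. n0.hot = "qzxk"  [f.depth ++ S₁.hot]
37. n0.tag = 5  [S₁.tag * 3 - 67]

19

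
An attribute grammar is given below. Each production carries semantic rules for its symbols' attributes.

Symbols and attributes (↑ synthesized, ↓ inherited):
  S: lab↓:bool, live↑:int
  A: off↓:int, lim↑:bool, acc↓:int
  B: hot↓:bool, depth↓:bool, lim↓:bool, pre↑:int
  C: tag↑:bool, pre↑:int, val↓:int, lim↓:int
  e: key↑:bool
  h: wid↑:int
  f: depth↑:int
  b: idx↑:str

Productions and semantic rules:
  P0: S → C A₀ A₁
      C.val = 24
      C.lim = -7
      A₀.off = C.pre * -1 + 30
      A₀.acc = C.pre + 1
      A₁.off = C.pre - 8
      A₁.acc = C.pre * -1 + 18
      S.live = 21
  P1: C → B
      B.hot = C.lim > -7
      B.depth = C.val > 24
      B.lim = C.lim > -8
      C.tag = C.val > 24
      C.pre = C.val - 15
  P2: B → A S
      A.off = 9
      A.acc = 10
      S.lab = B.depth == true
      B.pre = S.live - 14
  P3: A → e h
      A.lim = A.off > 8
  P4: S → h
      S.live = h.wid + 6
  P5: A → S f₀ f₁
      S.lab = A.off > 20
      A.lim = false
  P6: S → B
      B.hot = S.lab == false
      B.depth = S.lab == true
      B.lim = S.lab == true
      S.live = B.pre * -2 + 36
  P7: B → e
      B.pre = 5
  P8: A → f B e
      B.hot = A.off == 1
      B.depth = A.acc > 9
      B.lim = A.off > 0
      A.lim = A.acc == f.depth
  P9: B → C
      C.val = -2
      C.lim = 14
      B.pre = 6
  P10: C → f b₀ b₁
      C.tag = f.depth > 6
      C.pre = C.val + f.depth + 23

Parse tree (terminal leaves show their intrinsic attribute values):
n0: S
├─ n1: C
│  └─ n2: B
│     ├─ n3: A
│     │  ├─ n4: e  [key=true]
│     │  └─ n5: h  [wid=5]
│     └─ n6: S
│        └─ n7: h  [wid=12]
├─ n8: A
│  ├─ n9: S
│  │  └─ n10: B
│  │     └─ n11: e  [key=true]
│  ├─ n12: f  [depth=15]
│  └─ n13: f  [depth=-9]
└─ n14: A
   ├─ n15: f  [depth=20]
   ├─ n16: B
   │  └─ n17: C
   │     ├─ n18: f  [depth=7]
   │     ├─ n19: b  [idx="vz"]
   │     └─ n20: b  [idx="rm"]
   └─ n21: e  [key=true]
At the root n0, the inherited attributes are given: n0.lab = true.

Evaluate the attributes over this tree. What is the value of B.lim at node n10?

1. n0.lab = true  [given at root]
2. n1.val = 24  [24]
3. n1.lim = -7  [-7]
4. n2.hot = false  [C.lim > -7]
5. n2.depth = false  [C.val > 24]
6. n2.lim = true  [C.lim > -8]
7. n3.off = 9  [9]
8. n3.acc = 10  [10]
9. n4.key = true  [terminal]
10. n5.wid = 5  [terminal]
11. n3.lim = true  [A.off > 8]
12. n6.lab = false  [B.depth == true]
13. n7.wid = 12  [terminal]
14. n6.live = 18  [h.wid + 6]
15. n2.pre = 4  [S.live - 14]
16. n1.tag = false  [C.val > 24]
17. n1.pre = 9  [C.val - 15]
18. n8.off = 21  [C.pre * -1 + 30]
19. n8.acc = 10  [C.pre + 1]
20. n9.lab = true  [A.off > 20]
21. n10.hot = false  [S.lab == false]
22. n10.depth = true  [S.lab == true]
23. n10.lim = true  [S.lab == true]
24. n11.key = true  [terminal]
25. n10.pre = 5  [5]
26. n9.live = 26  [B.pre * -2 + 36]
27. n12.depth = 15  [terminal]
28. n13.depth = -9  [terminal]
29. n8.lim = false  [false]
30. n14.off = 1  [C.pre - 8]
31. n14.acc = 9  [C.pre * -1 + 18]
32. n15.depth = 20  [terminal]
33. n16.hot = true  [A.off == 1]
34. n16.depth = false  [A.acc > 9]
35. n16.lim = true  [A.off > 0]
36. n17.val = -2  [-2]
37. n17.lim = 14  [14]
38. n18.depth = 7  [terminal]
39. n19.idx = "vz"  [terminal]
40. n20.idx = "rm"  [terminal]
41. n17.tag = true  [f.depth > 6]
42. n17.pre = 28  [C.val + f.depth + 23]
43. n16.pre = 6  [6]
44. n21.key = true  [terminal]
45. n14.lim = false  [A.acc == f.depth]
46. n0.live = 21  [21]

true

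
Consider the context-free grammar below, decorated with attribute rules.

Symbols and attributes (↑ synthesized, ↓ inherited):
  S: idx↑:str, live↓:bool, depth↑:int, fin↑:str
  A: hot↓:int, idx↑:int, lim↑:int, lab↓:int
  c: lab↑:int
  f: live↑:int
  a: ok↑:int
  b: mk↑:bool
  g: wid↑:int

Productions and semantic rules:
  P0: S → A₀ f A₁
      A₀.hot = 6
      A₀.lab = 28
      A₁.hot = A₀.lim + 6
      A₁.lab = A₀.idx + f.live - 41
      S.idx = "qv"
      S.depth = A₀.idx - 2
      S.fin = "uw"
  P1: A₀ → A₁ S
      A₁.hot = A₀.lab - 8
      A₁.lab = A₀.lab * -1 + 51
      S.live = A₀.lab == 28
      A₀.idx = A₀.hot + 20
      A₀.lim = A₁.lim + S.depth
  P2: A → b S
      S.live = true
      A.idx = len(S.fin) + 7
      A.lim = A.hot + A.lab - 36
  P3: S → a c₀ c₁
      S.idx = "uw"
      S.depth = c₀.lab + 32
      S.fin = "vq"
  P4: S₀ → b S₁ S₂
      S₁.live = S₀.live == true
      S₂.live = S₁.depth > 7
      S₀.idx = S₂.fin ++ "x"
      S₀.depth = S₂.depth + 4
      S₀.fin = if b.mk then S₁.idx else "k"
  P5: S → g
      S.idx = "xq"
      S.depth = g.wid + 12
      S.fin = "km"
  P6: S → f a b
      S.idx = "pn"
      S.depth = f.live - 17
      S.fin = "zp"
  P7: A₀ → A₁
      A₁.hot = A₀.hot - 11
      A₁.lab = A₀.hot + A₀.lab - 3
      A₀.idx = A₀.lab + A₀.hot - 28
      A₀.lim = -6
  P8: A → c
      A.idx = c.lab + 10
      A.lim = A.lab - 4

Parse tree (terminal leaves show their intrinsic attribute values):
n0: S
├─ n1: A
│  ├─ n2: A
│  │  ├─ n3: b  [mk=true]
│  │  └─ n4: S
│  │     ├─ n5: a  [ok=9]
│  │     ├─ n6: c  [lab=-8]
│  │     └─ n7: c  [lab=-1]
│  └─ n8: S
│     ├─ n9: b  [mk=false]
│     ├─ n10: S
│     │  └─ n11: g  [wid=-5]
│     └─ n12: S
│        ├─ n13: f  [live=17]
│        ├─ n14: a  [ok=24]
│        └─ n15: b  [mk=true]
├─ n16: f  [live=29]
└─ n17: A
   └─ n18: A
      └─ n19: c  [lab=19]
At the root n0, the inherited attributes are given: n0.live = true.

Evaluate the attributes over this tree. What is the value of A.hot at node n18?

6

1. n0.live = true  [given at root]
2. n1.hot = 6  [6]
3. n1.lab = 28  [28]
4. n2.hot = 20  [A₀.lab - 8]
5. n2.lab = 23  [A₀.lab * -1 + 51]
6. n3.mk = true  [terminal]
7. n4.live = true  [true]
8. n5.ok = 9  [terminal]
9. n6.lab = -8  [terminal]
10. n7.lab = -1  [terminal]
11. n4.idx = "uw"  ["uw"]
12. n4.depth = 24  [c₀.lab + 32]
13. n4.fin = "vq"  ["vq"]
14. n2.idx = 9  [len(S.fin) + 7]
15. n2.lim = 7  [A.hot + A.lab - 36]
16. n8.live = true  [A₀.lab == 28]
17. n9.mk = false  [terminal]
18. n10.live = true  [S₀.live == true]
19. n11.wid = -5  [terminal]
20. n10.idx = "xq"  ["xq"]
21. n10.depth = 7  [g.wid + 12]
22. n10.fin = "km"  ["km"]
23. n12.live = false  [S₁.depth > 7]
24. n13.live = 17  [terminal]
25. n14.ok = 24  [terminal]
26. n15.mk = true  [terminal]
27. n12.idx = "pn"  ["pn"]
28. n12.depth = 0  [f.live - 17]
29. n12.fin = "zp"  ["zp"]
30. n8.idx = "zpx"  [S₂.fin ++ "x"]
31. n8.depth = 4  [S₂.depth + 4]
32. n8.fin = "k"  [if b.mk then S₁.idx else "k"]
33. n1.idx = 26  [A₀.hot + 20]
34. n1.lim = 11  [A₁.lim + S.depth]
35. n16.live = 29  [terminal]
36. n17.hot = 17  [A₀.lim + 6]
37. n17.lab = 14  [A₀.idx + f.live - 41]
38. n18.hot = 6  [A₀.hot - 11]
39. n18.lab = 28  [A₀.hot + A₀.lab - 3]
40. n19.lab = 19  [terminal]
41. n18.idx = 29  [c.lab + 10]
42. n18.lim = 24  [A.lab - 4]
43. n17.idx = 3  [A₀.lab + A₀.hot - 28]
44. n17.lim = -6  [-6]
45. n0.idx = "qv"  ["qv"]
46. n0.depth = 24  [A₀.idx - 2]
47. n0.fin = "uw"  ["uw"]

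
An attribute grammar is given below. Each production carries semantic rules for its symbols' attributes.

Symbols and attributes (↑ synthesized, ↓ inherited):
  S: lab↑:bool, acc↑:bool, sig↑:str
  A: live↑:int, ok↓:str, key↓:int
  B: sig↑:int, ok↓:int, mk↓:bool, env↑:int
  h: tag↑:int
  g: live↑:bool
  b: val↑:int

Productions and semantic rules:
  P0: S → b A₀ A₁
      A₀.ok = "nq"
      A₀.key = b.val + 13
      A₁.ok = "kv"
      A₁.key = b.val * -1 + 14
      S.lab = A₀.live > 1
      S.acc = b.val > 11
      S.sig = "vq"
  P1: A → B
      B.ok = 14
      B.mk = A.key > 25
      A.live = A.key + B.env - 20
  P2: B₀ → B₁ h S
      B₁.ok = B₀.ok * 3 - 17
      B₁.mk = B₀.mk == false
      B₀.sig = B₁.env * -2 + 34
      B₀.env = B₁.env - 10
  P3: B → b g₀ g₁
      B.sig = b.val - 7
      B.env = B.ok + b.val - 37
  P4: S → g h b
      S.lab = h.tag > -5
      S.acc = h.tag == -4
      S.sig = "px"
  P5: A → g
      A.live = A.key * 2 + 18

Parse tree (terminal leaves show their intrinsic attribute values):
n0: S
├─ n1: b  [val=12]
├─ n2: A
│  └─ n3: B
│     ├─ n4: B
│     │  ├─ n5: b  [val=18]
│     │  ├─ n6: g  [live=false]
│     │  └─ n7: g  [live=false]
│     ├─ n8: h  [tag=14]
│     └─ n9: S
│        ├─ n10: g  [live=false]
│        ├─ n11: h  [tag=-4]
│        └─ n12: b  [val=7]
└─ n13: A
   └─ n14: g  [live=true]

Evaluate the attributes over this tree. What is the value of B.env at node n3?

-4

1. n1.val = 12  [terminal]
2. n2.ok = "nq"  ["nq"]
3. n2.key = 25  [b.val + 13]
4. n3.ok = 14  [14]
5. n3.mk = false  [A.key > 25]
6. n4.ok = 25  [B₀.ok * 3 - 17]
7. n4.mk = true  [B₀.mk == false]
8. n5.val = 18  [terminal]
9. n6.live = false  [terminal]
10. n7.live = false  [terminal]
11. n4.sig = 11  [b.val - 7]
12. n4.env = 6  [B.ok + b.val - 37]
13. n8.tag = 14  [terminal]
14. n10.live = false  [terminal]
15. n11.tag = -4  [terminal]
16. n12.val = 7  [terminal]
17. n9.lab = true  [h.tag > -5]
18. n9.acc = true  [h.tag == -4]
19. n9.sig = "px"  ["px"]
20. n3.sig = 22  [B₁.env * -2 + 34]
21. n3.env = -4  [B₁.env - 10]
22. n2.live = 1  [A.key + B.env - 20]
23. n13.ok = "kv"  ["kv"]
24. n13.key = 2  [b.val * -1 + 14]
25. n14.live = true  [terminal]
26. n13.live = 22  [A.key * 2 + 18]
27. n0.lab = false  [A₀.live > 1]
28. n0.acc = true  [b.val > 11]
29. n0.sig = "vq"  ["vq"]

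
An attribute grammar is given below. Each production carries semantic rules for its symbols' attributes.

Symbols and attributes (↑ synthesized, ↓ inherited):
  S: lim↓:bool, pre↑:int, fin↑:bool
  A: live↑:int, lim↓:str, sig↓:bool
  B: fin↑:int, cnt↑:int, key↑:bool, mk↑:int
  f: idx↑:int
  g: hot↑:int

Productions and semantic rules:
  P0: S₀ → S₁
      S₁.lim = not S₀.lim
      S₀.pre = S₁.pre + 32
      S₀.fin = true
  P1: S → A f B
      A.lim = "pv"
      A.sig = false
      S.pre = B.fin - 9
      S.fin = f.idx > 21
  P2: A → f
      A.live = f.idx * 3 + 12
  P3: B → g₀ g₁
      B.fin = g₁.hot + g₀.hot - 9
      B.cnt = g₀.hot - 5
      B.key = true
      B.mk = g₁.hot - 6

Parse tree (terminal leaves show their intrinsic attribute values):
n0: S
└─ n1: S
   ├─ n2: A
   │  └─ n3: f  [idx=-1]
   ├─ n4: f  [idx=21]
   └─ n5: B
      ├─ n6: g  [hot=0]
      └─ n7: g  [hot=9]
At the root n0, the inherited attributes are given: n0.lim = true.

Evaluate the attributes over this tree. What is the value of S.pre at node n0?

23

1. n0.lim = true  [given at root]
2. n1.lim = false  [not S₀.lim]
3. n2.lim = "pv"  ["pv"]
4. n2.sig = false  [false]
5. n3.idx = -1  [terminal]
6. n2.live = 9  [f.idx * 3 + 12]
7. n4.idx = 21  [terminal]
8. n6.hot = 0  [terminal]
9. n7.hot = 9  [terminal]
10. n5.fin = 0  [g₁.hot + g₀.hot - 9]
11. n5.cnt = -5  [g₀.hot - 5]
12. n5.key = true  [true]
13. n5.mk = 3  [g₁.hot - 6]
14. n1.pre = -9  [B.fin - 9]
15. n1.fin = false  [f.idx > 21]
16. n0.pre = 23  [S₁.pre + 32]
17. n0.fin = true  [true]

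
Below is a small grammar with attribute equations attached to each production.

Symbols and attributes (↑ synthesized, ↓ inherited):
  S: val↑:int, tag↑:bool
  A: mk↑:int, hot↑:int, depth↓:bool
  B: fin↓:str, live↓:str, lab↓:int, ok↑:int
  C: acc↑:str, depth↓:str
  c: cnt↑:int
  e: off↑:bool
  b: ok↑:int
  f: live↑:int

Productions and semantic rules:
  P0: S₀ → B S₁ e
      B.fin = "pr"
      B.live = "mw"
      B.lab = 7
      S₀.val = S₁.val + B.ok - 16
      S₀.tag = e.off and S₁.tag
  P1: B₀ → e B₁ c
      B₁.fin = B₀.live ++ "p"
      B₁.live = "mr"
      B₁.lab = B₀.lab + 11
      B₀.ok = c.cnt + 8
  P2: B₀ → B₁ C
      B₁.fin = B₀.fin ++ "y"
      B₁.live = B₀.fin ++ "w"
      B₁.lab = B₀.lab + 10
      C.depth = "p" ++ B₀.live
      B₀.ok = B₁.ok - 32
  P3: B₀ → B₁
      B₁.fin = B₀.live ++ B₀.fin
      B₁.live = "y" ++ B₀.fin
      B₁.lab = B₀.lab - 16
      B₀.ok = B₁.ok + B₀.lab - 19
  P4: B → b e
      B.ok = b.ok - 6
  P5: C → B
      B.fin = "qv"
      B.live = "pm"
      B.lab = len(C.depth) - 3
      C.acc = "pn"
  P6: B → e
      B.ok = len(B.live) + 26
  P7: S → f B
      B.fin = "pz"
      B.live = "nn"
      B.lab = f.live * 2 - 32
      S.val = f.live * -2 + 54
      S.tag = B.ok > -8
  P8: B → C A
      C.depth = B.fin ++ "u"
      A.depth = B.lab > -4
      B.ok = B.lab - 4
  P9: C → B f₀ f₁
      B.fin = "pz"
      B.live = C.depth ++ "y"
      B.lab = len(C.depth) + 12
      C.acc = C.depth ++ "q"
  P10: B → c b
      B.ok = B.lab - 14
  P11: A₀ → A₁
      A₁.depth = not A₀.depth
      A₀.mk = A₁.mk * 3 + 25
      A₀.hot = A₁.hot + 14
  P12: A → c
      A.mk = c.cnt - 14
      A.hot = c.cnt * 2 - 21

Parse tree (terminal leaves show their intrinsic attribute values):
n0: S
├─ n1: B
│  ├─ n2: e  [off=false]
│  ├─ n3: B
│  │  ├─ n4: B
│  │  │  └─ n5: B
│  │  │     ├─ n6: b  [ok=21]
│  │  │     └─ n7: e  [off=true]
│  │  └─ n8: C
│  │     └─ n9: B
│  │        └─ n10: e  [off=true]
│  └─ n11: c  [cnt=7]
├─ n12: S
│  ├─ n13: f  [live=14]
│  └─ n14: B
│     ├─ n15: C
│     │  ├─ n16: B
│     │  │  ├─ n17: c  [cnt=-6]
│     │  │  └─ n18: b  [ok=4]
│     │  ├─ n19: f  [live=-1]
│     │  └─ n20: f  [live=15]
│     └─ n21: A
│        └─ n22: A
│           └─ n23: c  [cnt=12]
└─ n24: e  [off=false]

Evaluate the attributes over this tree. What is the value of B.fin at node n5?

1. n1.fin = "pr"  ["pr"]
2. n1.live = "mw"  ["mw"]
3. n1.lab = 7  [7]
4. n2.off = false  [terminal]
5. n3.fin = "mwp"  [B₀.live ++ "p"]
6. n3.live = "mr"  ["mr"]
7. n3.lab = 18  [B₀.lab + 11]
8. n4.fin = "mwpy"  [B₀.fin ++ "y"]
9. n4.live = "mwpw"  [B₀.fin ++ "w"]
10. n4.lab = 28  [B₀.lab + 10]
11. n5.fin = "mwpwmwpy"  [B₀.live ++ B₀.fin]
12. n5.live = "ymwpy"  ["y" ++ B₀.fin]
13. n5.lab = 12  [B₀.lab - 16]
14. n6.ok = 21  [terminal]
15. n7.off = true  [terminal]
16. n5.ok = 15  [b.ok - 6]
17. n4.ok = 24  [B₁.ok + B₀.lab - 19]
18. n8.depth = "pmr"  ["p" ++ B₀.live]
19. n9.fin = "qv"  ["qv"]
20. n9.live = "pm"  ["pm"]
21. n9.lab = 0  [len(C.depth) - 3]
22. n10.off = true  [terminal]
23. n9.ok = 28  [len(B.live) + 26]
24. n8.acc = "pn"  ["pn"]
25. n3.ok = -8  [B₁.ok - 32]
26. n11.cnt = 7  [terminal]
27. n1.ok = 15  [c.cnt + 8]
28. n13.live = 14  [terminal]
29. n14.fin = "pz"  ["pz"]
30. n14.live = "nn"  ["nn"]
31. n14.lab = -4  [f.live * 2 - 32]
32. n15.depth = "pzu"  [B.fin ++ "u"]
33. n16.fin = "pz"  ["pz"]
34. n16.live = "pzuy"  [C.depth ++ "y"]
35. n16.lab = 15  [len(C.depth) + 12]
36. n17.cnt = -6  [terminal]
37. n18.ok = 4  [terminal]
38. n16.ok = 1  [B.lab - 14]
39. n19.live = -1  [terminal]
40. n20.live = 15  [terminal]
41. n15.acc = "pzuq"  [C.depth ++ "q"]
42. n21.depth = false  [B.lab > -4]
43. n22.depth = true  [not A₀.depth]
44. n23.cnt = 12  [terminal]
45. n22.mk = -2  [c.cnt - 14]
46. n22.hot = 3  [c.cnt * 2 - 21]
47. n21.mk = 19  [A₁.mk * 3 + 25]
48. n21.hot = 17  [A₁.hot + 14]
49. n14.ok = -8  [B.lab - 4]
50. n12.val = 26  [f.live * -2 + 54]
51. n12.tag = false  [B.ok > -8]
52. n24.off = false  [terminal]
53. n0.val = 25  [S₁.val + B.ok - 16]
54. n0.tag = false  [e.off and S₁.tag]

"mwpwmwpy"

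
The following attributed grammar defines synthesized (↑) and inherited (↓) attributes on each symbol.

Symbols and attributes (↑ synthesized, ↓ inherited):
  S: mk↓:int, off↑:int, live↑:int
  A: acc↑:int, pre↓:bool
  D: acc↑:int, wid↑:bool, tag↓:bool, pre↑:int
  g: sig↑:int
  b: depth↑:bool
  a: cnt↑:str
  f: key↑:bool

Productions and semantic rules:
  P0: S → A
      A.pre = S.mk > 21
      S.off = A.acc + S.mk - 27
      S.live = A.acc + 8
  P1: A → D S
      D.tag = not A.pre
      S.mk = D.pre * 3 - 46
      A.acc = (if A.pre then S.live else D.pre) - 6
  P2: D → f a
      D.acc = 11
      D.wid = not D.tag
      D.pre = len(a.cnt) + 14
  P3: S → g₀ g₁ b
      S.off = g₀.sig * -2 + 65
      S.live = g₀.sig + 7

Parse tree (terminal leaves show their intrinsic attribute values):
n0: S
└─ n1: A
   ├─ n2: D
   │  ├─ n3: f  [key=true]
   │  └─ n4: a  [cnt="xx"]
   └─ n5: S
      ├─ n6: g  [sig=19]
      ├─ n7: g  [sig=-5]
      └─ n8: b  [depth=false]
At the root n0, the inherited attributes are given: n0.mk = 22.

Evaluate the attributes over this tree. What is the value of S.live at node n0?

1. n0.mk = 22  [given at root]
2. n1.pre = true  [S.mk > 21]
3. n2.tag = false  [not A.pre]
4. n3.key = true  [terminal]
5. n4.cnt = "xx"  [terminal]
6. n2.acc = 11  [11]
7. n2.wid = true  [not D.tag]
8. n2.pre = 16  [len(a.cnt) + 14]
9. n5.mk = 2  [D.pre * 3 - 46]
10. n6.sig = 19  [terminal]
11. n7.sig = -5  [terminal]
12. n8.depth = false  [terminal]
13. n5.off = 27  [g₀.sig * -2 + 65]
14. n5.live = 26  [g₀.sig + 7]
15. n1.acc = 20  [(if A.pre then S.live else D.pre) - 6]
16. n0.off = 15  [A.acc + S.mk - 27]
17. n0.live = 28  [A.acc + 8]

28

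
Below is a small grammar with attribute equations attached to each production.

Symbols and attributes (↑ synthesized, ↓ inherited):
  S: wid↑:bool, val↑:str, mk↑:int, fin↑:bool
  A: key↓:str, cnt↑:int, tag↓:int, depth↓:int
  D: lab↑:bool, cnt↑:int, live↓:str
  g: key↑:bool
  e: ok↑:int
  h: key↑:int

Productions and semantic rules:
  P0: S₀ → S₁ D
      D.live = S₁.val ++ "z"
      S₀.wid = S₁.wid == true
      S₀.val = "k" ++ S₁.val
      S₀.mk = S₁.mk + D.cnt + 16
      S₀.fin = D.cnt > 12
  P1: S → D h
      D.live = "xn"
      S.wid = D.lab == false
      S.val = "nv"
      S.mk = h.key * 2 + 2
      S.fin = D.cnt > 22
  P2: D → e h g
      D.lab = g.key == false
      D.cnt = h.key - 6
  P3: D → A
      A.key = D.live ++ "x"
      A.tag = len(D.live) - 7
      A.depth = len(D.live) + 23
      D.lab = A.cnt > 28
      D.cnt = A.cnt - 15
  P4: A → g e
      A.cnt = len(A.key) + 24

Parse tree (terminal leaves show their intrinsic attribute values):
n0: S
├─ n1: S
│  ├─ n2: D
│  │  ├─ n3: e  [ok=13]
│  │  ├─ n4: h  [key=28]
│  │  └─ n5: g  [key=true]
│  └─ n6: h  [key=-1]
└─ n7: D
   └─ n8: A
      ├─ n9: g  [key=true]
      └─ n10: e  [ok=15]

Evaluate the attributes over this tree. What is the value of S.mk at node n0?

1. n2.live = "xn"  ["xn"]
2. n3.ok = 13  [terminal]
3. n4.key = 28  [terminal]
4. n5.key = true  [terminal]
5. n2.lab = false  [g.key == false]
6. n2.cnt = 22  [h.key - 6]
7. n6.key = -1  [terminal]
8. n1.wid = true  [D.lab == false]
9. n1.val = "nv"  ["nv"]
10. n1.mk = 0  [h.key * 2 + 2]
11. n1.fin = false  [D.cnt > 22]
12. n7.live = "nvz"  [S₁.val ++ "z"]
13. n8.key = "nvzx"  [D.live ++ "x"]
14. n8.tag = -4  [len(D.live) - 7]
15. n8.depth = 26  [len(D.live) + 23]
16. n9.key = true  [terminal]
17. n10.ok = 15  [terminal]
18. n8.cnt = 28  [len(A.key) + 24]
19. n7.lab = false  [A.cnt > 28]
20. n7.cnt = 13  [A.cnt - 15]
21. n0.wid = true  [S₁.wid == true]
22. n0.val = "knv"  ["k" ++ S₁.val]
23. n0.mk = 29  [S₁.mk + D.cnt + 16]
24. n0.fin = true  [D.cnt > 12]

29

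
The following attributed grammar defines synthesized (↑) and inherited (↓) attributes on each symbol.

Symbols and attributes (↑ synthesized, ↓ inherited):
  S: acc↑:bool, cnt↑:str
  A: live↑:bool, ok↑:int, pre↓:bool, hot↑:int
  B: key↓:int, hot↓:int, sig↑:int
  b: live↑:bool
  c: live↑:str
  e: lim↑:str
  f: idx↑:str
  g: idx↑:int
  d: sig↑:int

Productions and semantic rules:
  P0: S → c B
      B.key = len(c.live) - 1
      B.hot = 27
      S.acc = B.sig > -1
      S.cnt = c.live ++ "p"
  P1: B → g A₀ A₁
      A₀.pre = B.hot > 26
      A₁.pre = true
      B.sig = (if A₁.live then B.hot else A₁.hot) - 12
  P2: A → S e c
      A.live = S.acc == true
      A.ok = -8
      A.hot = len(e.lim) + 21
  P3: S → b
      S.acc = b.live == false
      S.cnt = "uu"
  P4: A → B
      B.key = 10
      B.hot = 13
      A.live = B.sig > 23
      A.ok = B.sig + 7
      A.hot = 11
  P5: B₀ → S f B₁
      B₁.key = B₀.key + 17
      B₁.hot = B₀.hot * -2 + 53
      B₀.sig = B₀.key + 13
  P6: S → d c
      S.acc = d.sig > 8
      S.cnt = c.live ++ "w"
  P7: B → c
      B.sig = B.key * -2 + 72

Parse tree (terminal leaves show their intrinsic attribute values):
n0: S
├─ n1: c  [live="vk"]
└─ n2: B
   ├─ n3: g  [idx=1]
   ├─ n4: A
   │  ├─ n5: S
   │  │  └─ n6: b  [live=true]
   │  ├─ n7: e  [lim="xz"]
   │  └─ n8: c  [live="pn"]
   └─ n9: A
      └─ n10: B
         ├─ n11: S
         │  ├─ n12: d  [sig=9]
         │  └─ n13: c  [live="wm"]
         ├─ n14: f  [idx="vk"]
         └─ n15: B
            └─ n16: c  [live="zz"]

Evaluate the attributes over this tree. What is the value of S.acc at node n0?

false

1. n1.live = "vk"  [terminal]
2. n2.key = 1  [len(c.live) - 1]
3. n2.hot = 27  [27]
4. n3.idx = 1  [terminal]
5. n4.pre = true  [B.hot > 26]
6. n6.live = true  [terminal]
7. n5.acc = false  [b.live == false]
8. n5.cnt = "uu"  ["uu"]
9. n7.lim = "xz"  [terminal]
10. n8.live = "pn"  [terminal]
11. n4.live = false  [S.acc == true]
12. n4.ok = -8  [-8]
13. n4.hot = 23  [len(e.lim) + 21]
14. n9.pre = true  [true]
15. n10.key = 10  [10]
16. n10.hot = 13  [13]
17. n12.sig = 9  [terminal]
18. n13.live = "wm"  [terminal]
19. n11.acc = true  [d.sig > 8]
20. n11.cnt = "wmw"  [c.live ++ "w"]
21. n14.idx = "vk"  [terminal]
22. n15.key = 27  [B₀.key + 17]
23. n15.hot = 27  [B₀.hot * -2 + 53]
24. n16.live = "zz"  [terminal]
25. n15.sig = 18  [B.key * -2 + 72]
26. n10.sig = 23  [B₀.key + 13]
27. n9.live = false  [B.sig > 23]
28. n9.ok = 30  [B.sig + 7]
29. n9.hot = 11  [11]
30. n2.sig = -1  [(if A₁.live then B.hot else A₁.hot) - 12]
31. n0.acc = false  [B.sig > -1]
32. n0.cnt = "vkp"  [c.live ++ "p"]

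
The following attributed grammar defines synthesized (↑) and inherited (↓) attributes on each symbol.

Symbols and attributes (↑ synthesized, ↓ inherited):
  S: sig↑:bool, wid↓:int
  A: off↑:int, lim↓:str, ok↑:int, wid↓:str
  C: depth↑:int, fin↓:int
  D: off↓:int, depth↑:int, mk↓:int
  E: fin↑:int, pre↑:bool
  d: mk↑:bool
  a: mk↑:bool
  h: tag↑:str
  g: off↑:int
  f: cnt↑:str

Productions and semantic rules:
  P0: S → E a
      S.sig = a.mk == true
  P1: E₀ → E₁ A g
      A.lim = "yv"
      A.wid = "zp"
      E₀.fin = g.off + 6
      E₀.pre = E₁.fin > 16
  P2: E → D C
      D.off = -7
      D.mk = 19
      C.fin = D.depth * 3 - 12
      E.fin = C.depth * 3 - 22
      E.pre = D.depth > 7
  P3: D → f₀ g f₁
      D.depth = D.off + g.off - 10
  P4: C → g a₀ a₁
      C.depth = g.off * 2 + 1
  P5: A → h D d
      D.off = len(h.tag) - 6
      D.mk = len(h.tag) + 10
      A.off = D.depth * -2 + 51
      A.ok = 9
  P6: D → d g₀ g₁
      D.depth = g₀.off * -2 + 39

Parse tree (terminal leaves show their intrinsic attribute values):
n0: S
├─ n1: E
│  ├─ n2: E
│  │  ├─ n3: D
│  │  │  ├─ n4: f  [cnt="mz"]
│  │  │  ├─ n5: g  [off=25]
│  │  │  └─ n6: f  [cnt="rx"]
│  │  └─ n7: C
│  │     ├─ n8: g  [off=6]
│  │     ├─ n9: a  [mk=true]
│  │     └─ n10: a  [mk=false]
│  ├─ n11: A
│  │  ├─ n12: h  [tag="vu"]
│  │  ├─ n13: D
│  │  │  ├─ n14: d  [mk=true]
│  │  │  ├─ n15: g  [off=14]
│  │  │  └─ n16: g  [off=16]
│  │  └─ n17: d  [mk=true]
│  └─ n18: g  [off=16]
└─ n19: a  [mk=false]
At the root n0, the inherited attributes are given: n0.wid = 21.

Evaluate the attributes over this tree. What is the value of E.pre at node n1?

true

1. n0.wid = 21  [given at root]
2. n3.off = -7  [-7]
3. n3.mk = 19  [19]
4. n4.cnt = "mz"  [terminal]
5. n5.off = 25  [terminal]
6. n6.cnt = "rx"  [terminal]
7. n3.depth = 8  [D.off + g.off - 10]
8. n7.fin = 12  [D.depth * 3 - 12]
9. n8.off = 6  [terminal]
10. n9.mk = true  [terminal]
11. n10.mk = false  [terminal]
12. n7.depth = 13  [g.off * 2 + 1]
13. n2.fin = 17  [C.depth * 3 - 22]
14. n2.pre = true  [D.depth > 7]
15. n11.lim = "yv"  ["yv"]
16. n11.wid = "zp"  ["zp"]
17. n12.tag = "vu"  [terminal]
18. n13.off = -4  [len(h.tag) - 6]
19. n13.mk = 12  [len(h.tag) + 10]
20. n14.mk = true  [terminal]
21. n15.off = 14  [terminal]
22. n16.off = 16  [terminal]
23. n13.depth = 11  [g₀.off * -2 + 39]
24. n17.mk = true  [terminal]
25. n11.off = 29  [D.depth * -2 + 51]
26. n11.ok = 9  [9]
27. n18.off = 16  [terminal]
28. n1.fin = 22  [g.off + 6]
29. n1.pre = true  [E₁.fin > 16]
30. n19.mk = false  [terminal]
31. n0.sig = false  [a.mk == true]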